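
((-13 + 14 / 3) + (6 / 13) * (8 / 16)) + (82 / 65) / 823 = -1300094 / 160485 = -8.10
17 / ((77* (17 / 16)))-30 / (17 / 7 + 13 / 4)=-20712 / 4081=-5.08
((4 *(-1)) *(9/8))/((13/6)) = -27/13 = -2.08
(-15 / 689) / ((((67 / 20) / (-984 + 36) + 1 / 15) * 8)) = -3950 / 91637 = -0.04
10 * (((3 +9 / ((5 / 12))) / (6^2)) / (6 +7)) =41 / 78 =0.53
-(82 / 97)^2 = -6724 / 9409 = -0.71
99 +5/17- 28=1212/17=71.29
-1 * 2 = -2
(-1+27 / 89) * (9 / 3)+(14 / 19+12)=18004 / 1691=10.65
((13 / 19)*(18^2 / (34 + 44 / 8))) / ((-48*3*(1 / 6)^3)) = -12636 / 1501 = -8.42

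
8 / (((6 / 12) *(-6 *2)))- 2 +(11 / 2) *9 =277 / 6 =46.17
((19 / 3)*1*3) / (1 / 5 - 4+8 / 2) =95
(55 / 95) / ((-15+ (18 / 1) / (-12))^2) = 4 / 1881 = 0.00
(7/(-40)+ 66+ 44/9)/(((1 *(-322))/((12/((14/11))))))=-2.07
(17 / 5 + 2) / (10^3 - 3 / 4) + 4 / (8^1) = 20201 / 39970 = 0.51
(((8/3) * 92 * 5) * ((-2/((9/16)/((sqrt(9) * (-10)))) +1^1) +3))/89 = 1221760/801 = 1525.29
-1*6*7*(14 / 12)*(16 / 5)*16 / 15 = -167.25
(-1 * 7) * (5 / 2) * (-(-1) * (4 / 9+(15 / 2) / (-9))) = 245 / 36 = 6.81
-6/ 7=-0.86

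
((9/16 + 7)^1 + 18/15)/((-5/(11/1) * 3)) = -7711/1200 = -6.43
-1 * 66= -66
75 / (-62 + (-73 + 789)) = 25 / 218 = 0.11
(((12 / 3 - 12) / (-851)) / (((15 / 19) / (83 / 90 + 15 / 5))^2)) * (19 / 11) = 1709386262 / 4265105625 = 0.40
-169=-169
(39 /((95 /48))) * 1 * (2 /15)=1248 /475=2.63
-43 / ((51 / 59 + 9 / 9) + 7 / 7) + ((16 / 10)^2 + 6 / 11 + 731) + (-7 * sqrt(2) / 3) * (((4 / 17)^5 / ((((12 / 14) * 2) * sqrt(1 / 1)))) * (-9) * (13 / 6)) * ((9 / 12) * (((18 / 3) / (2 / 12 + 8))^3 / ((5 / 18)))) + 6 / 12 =349360128 * sqrt(2) / 17045383285 + 66886227 / 92950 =719.62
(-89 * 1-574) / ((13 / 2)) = -102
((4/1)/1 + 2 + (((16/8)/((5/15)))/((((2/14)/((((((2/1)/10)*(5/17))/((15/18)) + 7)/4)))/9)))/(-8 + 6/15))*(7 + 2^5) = -4127643/1292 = -3194.77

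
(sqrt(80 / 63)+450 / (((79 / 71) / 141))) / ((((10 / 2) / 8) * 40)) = 4 * sqrt(35) / 525+180198 / 79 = 2281.03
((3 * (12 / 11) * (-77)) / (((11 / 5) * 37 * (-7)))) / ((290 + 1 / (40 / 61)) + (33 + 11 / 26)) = 93600 / 68772011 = 0.00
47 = 47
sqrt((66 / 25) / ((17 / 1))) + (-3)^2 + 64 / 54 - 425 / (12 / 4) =-3550 / 27 + sqrt(1122) / 85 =-131.09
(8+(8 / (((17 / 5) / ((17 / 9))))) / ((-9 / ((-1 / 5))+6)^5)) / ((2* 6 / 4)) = 24841818112 / 9315681777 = 2.67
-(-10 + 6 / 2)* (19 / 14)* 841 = 15979 / 2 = 7989.50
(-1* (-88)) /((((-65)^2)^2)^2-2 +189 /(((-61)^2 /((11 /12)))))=1309792 /4742709395064033425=0.00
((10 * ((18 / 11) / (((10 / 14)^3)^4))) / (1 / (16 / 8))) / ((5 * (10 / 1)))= 498286339236 / 13427734375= 37.11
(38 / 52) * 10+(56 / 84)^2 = 907 / 117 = 7.75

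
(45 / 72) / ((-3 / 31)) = -155 / 24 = -6.46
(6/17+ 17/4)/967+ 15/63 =335353/1380876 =0.24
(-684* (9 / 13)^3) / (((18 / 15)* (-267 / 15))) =2077650 / 195533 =10.63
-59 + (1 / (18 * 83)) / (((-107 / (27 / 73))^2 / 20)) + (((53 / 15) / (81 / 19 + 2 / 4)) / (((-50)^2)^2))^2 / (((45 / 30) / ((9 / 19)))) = -3584526861960002293207267896247 / 60754692740303833007812500000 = -59.00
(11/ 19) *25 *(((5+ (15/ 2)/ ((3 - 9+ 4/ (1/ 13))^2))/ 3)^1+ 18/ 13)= 138545825/ 3135912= 44.18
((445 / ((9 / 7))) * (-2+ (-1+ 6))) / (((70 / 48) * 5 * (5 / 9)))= 256.32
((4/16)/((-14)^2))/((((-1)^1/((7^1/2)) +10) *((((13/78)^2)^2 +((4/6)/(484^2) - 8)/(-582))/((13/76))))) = 1495446381/966616063616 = 0.00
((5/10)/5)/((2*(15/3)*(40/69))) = 0.02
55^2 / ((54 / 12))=6050 / 9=672.22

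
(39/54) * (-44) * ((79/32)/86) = -11297/12384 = -0.91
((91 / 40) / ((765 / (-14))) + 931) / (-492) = -14243663 / 7527600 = -1.89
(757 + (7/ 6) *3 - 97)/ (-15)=-1327/ 30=-44.23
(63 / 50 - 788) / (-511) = 39337 / 25550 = 1.54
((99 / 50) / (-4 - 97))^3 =-970299 / 128787625000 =-0.00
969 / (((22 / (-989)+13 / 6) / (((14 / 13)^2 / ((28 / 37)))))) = 1489261914 / 2150525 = 692.51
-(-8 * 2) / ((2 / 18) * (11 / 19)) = 2736 / 11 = 248.73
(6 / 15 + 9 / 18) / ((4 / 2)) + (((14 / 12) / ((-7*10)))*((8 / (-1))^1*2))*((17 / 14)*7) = 163 / 60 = 2.72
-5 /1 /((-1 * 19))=5 /19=0.26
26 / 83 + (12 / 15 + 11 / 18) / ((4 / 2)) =15221 / 14940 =1.02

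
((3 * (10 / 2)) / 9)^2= 25 / 9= 2.78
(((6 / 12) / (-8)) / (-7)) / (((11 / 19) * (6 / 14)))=19 / 528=0.04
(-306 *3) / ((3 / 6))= -1836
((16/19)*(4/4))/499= 16/9481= 0.00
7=7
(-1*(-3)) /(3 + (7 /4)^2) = 48 /97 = 0.49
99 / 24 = 33 / 8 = 4.12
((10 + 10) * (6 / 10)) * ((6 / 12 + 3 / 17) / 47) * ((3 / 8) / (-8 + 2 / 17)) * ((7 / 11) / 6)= -483 / 554224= -0.00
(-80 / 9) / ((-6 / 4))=160 / 27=5.93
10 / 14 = 5 / 7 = 0.71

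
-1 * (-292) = 292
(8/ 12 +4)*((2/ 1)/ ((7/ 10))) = 40/ 3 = 13.33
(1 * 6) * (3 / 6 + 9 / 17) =105 / 17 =6.18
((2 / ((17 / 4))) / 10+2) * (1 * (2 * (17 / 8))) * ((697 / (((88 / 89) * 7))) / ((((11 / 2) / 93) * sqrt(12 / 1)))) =4276.52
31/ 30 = 1.03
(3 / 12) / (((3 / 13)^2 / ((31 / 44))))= 5239 / 1584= 3.31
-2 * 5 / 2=-5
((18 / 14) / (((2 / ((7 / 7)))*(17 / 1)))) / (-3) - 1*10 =-2383 / 238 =-10.01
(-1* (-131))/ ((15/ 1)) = 131/ 15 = 8.73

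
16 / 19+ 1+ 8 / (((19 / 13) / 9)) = 51.11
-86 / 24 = -43 / 12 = -3.58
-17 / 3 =-5.67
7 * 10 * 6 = 420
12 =12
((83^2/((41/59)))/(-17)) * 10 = -4064510/697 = -5831.43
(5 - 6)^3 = -1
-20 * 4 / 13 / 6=-40 / 39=-1.03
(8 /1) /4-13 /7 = 1 /7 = 0.14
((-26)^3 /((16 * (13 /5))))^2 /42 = 714025 /168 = 4250.15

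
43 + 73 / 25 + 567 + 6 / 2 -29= 14673 / 25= 586.92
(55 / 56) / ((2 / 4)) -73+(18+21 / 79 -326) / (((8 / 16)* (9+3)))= -811747 / 6636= -122.32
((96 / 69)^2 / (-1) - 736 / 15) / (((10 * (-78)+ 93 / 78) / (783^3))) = 1683739406471616 / 53558605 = 31437327.51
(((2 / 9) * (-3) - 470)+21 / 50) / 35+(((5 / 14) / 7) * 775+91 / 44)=22778177 / 808500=28.17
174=174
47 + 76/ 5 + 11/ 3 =988/ 15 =65.87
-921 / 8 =-115.12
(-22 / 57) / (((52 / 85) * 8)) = -935 / 11856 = -0.08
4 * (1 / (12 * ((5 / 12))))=4 / 5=0.80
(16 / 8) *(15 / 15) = 2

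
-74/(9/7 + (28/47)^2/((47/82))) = -38.85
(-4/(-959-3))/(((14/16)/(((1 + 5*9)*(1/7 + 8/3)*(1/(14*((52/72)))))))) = 130272/2144779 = 0.06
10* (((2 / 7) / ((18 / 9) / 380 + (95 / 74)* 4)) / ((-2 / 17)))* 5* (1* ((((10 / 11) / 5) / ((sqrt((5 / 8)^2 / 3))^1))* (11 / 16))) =-1195100* sqrt(3) / 252959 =-8.18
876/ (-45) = -292/ 15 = -19.47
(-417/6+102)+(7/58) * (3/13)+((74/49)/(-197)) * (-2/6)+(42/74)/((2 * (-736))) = 19342775522957/594613061952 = 32.53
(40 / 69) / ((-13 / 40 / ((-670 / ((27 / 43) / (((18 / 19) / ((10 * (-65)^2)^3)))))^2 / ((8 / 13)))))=-16600322 / 31878588994402545538330078125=-0.00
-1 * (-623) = 623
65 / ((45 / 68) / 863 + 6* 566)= 3814460 / 199290909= 0.02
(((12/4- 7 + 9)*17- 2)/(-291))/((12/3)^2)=-83/4656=-0.02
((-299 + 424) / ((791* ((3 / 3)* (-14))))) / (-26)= 125 / 287924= 0.00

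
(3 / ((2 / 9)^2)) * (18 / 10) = 2187 / 20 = 109.35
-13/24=-0.54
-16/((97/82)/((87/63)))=-38048/2037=-18.68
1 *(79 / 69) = 79 / 69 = 1.14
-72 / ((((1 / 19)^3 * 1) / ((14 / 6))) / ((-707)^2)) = -575982000888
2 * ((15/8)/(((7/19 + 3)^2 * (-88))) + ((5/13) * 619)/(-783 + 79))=-1158865/1703936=-0.68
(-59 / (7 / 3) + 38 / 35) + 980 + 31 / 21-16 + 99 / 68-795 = 147.73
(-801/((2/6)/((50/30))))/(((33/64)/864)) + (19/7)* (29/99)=-422788139/63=-6710922.84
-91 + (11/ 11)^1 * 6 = -85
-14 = -14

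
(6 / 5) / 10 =3 / 25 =0.12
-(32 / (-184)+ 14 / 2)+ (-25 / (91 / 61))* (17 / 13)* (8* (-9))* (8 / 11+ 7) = 3647159959 / 299299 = 12185.67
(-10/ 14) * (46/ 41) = -230/ 287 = -0.80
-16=-16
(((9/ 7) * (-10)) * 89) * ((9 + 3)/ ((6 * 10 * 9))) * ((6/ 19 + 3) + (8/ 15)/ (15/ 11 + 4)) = -10222006/ 117705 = -86.84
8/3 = 2.67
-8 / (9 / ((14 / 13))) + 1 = 5 / 117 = 0.04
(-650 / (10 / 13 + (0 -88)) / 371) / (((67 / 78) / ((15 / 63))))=0.01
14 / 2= 7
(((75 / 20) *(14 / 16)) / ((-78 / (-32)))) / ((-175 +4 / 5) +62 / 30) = -525 / 67132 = -0.01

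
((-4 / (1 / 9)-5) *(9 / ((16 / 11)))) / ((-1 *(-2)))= -4059 / 32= -126.84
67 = 67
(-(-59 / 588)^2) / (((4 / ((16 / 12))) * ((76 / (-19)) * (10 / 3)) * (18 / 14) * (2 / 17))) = 59177 / 35562240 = 0.00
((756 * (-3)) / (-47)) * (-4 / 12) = -756 / 47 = -16.09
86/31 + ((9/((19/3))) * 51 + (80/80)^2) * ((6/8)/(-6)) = -7551/1178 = -6.41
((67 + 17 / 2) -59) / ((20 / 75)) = 495 / 8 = 61.88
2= 2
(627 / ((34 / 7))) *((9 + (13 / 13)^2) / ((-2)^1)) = -21945 / 34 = -645.44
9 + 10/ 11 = 9.91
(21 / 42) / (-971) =-1 / 1942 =-0.00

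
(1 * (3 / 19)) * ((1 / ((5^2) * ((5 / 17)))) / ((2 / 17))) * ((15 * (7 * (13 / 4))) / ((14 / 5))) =33813 / 1520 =22.25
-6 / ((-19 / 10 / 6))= 360 / 19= 18.95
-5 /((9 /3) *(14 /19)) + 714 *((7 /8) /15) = 16543 /420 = 39.39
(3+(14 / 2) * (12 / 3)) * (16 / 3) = 496 / 3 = 165.33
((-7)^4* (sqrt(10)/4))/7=343* sqrt(10)/4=271.17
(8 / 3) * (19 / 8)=19 / 3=6.33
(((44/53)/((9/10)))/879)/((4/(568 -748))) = -2200/46587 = -0.05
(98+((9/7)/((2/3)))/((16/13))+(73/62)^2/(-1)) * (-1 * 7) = -21134759/30752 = -687.26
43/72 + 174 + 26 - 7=13939/72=193.60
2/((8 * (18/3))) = 1/24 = 0.04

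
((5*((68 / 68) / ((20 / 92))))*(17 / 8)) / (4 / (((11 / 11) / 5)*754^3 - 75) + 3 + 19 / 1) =167606329399 / 75444281424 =2.22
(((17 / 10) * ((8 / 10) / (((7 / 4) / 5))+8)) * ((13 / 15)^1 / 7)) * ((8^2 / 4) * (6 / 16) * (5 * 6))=95472 / 245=389.68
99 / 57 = 33 / 19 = 1.74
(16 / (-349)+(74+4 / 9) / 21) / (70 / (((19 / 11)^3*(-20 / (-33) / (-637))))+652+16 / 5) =-15830983540 / 61628887120437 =-0.00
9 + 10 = 19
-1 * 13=-13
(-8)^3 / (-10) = 256 / 5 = 51.20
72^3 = 373248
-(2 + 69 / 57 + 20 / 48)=-827 / 228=-3.63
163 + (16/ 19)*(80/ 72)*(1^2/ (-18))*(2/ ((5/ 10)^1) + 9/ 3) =250297/ 1539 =162.64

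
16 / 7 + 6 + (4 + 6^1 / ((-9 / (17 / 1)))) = 20 / 21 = 0.95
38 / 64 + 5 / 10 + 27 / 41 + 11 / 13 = 44319 / 17056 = 2.60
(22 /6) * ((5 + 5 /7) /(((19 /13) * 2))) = 2860 /399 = 7.17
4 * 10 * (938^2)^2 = 30965018573440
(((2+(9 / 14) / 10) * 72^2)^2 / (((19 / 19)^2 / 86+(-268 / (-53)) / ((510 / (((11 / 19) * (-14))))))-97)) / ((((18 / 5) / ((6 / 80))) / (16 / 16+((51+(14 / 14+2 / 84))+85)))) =-12471382492907781168 / 3676305523415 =-3392368.35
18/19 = 0.95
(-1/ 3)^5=-0.00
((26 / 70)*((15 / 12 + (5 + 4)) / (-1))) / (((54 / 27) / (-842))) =224393 / 140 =1602.81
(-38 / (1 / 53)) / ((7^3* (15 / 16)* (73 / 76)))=-2449024 / 375585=-6.52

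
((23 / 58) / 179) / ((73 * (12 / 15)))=115 / 3031544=0.00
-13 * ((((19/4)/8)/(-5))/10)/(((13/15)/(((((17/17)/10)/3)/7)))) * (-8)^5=-4864/175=-27.79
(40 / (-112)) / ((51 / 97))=-0.68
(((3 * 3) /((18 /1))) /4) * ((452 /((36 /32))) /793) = 452 /7137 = 0.06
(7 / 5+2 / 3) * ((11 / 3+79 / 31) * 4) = 2312 / 45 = 51.38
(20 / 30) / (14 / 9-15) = -6 / 121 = -0.05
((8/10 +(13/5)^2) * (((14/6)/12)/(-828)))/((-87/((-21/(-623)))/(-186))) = -1519/11872600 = -0.00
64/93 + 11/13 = 1855/1209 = 1.53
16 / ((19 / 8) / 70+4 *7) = 8960 / 15699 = 0.57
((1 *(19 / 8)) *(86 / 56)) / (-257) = -817 / 57568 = -0.01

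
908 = 908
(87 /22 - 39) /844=-771 /18568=-0.04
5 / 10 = 1 / 2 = 0.50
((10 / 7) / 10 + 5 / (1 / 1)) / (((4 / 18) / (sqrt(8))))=324 * sqrt(2) / 7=65.46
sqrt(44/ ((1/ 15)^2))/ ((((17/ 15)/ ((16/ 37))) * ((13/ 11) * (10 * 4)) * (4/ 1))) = 495 * sqrt(11)/ 8177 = 0.20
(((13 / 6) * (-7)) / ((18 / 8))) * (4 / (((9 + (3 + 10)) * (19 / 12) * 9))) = -1456 / 16929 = -0.09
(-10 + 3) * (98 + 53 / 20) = -14091 / 20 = -704.55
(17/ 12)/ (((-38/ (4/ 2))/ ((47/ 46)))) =-799/ 10488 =-0.08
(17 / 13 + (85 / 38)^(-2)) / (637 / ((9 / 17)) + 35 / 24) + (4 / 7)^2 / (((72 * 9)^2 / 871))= 2886591412597 / 1496627323764300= 0.00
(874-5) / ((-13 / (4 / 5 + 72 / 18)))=-20856 / 65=-320.86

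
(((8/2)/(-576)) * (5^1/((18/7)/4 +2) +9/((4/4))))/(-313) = 0.00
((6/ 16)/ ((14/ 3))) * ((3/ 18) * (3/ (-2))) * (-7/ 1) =9/ 64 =0.14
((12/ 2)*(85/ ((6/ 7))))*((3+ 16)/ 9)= 11305/ 9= 1256.11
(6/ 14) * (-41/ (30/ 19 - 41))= 2337/ 5243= 0.45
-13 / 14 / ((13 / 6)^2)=-0.20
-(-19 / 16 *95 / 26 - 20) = 10125 / 416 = 24.34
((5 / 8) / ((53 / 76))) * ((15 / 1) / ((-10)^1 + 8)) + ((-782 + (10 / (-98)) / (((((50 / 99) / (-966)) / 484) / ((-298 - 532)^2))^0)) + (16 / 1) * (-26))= -12515709 / 10388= -1204.82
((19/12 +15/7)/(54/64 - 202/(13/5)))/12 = -8138/2014047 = -0.00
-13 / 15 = -0.87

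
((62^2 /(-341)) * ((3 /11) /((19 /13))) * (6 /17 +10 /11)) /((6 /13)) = -5.75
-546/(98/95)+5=-3670/7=-524.29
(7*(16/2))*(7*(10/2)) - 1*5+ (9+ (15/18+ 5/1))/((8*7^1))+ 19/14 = 657425/336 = 1956.62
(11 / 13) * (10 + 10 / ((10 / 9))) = 209 / 13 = 16.08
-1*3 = -3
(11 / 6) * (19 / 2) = 209 / 12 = 17.42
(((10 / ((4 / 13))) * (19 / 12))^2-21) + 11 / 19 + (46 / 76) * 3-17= 28589611 / 10944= 2612.35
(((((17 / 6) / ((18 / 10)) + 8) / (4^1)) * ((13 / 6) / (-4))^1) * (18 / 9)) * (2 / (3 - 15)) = 6721 / 15552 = 0.43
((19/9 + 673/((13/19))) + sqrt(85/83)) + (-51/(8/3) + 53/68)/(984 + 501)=sqrt(7055)/83 + 517594553/525096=986.73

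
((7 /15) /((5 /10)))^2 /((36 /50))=98 /81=1.21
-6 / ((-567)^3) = 2 / 60761421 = 0.00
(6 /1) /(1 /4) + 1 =25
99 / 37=2.68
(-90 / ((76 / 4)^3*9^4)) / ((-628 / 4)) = 0.00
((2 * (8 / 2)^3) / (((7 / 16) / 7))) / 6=1024 / 3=341.33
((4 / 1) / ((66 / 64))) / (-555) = -128 / 18315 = -0.01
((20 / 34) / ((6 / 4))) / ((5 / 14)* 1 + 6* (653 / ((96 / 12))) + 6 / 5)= 2800 / 3507933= 0.00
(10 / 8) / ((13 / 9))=45 / 52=0.87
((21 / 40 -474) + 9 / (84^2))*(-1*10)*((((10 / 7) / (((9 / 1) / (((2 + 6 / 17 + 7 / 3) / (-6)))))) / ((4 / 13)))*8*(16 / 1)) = -115332896380 / 472311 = -244188.46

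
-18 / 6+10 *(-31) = -313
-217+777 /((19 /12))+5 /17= 88512 /323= 274.03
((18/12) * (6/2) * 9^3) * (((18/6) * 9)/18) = 19683/4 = 4920.75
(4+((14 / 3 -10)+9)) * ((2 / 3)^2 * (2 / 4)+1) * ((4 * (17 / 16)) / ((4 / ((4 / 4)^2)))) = 4301 / 432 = 9.96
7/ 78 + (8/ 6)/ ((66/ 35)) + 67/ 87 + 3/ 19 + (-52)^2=3837459169/ 1418274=2705.72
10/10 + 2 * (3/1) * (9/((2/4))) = 109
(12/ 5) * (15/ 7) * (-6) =-216/ 7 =-30.86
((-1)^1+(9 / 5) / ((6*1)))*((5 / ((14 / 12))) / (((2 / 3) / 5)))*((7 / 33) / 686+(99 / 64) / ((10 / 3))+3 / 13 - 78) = 3120048849 / 1793792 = 1739.36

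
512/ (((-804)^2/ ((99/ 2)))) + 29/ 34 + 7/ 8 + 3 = 2910363/ 610504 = 4.77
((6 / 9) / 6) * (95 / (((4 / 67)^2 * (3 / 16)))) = 426455 / 27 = 15794.63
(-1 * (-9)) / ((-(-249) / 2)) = 6 / 83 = 0.07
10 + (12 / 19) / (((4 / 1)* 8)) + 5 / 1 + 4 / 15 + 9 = 55373 / 2280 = 24.29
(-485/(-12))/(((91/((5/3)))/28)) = 2425/117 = 20.73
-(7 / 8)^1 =-7 / 8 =-0.88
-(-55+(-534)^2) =-285101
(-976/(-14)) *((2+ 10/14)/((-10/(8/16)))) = -2318/245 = -9.46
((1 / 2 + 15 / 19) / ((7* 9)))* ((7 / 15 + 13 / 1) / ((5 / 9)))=707 / 1425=0.50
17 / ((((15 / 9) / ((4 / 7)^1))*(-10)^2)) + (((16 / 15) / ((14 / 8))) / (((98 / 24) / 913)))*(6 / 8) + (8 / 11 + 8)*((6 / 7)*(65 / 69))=1185819447 / 10847375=109.32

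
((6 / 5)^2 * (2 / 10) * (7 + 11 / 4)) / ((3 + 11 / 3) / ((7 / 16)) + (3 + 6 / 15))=7371 / 48925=0.15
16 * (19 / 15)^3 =109744 / 3375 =32.52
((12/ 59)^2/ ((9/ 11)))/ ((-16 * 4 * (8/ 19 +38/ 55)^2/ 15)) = -180184125/ 18800797456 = -0.01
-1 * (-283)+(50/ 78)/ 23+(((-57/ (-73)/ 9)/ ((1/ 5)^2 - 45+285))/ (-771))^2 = 283.03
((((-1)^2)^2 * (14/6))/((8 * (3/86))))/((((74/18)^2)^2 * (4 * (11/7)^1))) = 0.00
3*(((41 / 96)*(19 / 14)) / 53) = 779 / 23744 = 0.03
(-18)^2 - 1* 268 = 56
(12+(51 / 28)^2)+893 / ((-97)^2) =113692793 / 7376656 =15.41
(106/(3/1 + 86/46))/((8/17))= 20723/448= 46.26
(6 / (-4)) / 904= -3 / 1808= -0.00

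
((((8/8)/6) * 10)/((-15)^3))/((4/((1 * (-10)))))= 1/810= 0.00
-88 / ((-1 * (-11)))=-8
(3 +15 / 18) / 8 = 23 / 48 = 0.48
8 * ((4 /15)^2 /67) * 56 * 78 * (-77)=-14350336 /5025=-2855.79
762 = 762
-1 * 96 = -96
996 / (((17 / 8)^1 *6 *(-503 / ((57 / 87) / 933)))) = -0.00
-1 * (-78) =78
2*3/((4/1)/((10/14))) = 15/14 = 1.07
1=1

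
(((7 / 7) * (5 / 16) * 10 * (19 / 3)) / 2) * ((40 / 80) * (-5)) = -2375 / 96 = -24.74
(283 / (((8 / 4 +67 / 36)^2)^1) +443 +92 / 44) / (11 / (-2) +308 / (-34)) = -372602464 / 11689205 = -31.88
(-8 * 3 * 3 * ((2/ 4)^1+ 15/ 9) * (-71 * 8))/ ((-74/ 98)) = -117345.73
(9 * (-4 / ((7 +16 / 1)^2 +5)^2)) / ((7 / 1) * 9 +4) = -1 / 530707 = -0.00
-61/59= -1.03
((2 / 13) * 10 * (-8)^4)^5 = 3689348814741910323200000 / 371293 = 9936489012025301643.72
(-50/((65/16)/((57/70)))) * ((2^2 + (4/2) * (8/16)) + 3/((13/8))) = -81168/1183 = -68.61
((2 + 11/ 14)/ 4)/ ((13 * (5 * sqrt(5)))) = 3 * sqrt(5)/ 1400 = 0.00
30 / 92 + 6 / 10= 213 / 230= 0.93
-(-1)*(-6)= -6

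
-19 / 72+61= 4373 / 72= 60.74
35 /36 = 0.97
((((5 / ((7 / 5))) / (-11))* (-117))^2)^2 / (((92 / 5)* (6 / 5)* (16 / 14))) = 609989326171875 / 7392182336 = 82518.17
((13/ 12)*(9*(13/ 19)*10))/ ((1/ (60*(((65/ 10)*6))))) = 2965950/ 19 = 156102.63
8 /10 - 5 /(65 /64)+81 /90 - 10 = -1719 /130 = -13.22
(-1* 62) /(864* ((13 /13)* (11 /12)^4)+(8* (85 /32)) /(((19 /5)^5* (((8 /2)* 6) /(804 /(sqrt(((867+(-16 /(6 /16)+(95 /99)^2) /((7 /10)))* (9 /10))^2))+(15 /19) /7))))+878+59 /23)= -2497167766763649002688 /60037078485608788128155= -0.04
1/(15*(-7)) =-1/105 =-0.01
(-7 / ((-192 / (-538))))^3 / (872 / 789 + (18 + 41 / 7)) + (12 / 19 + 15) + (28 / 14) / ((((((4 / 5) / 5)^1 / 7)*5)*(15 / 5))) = -216956480660425 / 772514021376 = -280.84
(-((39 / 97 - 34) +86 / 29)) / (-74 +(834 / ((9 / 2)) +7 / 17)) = 4394619 / 16031287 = 0.27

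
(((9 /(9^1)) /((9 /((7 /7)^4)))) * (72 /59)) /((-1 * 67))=-8 /3953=-0.00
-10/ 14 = -5/ 7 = -0.71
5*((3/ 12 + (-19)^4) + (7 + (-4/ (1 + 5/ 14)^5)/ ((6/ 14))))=19362037788365/ 29713188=651631.11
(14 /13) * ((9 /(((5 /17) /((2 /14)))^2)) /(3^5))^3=48275138 /67196224265625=0.00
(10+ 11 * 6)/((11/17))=1292/11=117.45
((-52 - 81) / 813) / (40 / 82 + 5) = -0.03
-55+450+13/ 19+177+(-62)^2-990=65107/ 19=3426.68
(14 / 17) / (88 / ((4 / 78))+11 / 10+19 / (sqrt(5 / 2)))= 2403940 / 5012089617-5320 * sqrt(10) / 5012089617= 0.00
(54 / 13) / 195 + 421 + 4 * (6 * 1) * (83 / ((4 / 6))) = 2880623 / 845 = 3409.02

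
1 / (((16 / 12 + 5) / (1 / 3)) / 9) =9 / 19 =0.47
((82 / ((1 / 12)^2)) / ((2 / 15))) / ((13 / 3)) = 265680 / 13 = 20436.92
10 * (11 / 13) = 110 / 13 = 8.46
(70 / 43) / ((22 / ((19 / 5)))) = 133 / 473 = 0.28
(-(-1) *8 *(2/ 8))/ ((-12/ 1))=-1/ 6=-0.17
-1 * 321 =-321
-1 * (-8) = 8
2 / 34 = 1 / 17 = 0.06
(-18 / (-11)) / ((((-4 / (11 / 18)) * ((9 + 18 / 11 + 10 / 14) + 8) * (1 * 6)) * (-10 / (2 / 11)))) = 7 / 178800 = 0.00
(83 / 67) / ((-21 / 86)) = -7138 / 1407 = -5.07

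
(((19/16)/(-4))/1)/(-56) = 19/3584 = 0.01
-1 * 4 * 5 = -20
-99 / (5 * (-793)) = 99 / 3965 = 0.02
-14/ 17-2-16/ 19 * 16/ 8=-4.51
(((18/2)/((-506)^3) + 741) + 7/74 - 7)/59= 59642149789/4793505992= 12.44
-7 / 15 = -0.47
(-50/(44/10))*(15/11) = -1875/121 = -15.50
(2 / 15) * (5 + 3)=16 / 15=1.07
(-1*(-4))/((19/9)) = 36/19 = 1.89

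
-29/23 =-1.26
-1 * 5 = -5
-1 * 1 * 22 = -22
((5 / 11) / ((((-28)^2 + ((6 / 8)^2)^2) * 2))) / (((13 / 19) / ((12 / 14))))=14592 / 40197157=0.00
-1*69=-69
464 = 464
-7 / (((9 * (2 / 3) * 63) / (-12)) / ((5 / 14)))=5 / 63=0.08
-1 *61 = -61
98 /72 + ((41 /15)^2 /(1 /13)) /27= 120487 /24300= 4.96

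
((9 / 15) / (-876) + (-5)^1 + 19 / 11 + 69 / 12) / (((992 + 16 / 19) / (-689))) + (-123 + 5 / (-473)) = -270810074437 / 2171183520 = -124.73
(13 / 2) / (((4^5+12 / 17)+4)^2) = 3757 / 611660288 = 0.00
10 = 10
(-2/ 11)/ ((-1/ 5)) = 10/ 11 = 0.91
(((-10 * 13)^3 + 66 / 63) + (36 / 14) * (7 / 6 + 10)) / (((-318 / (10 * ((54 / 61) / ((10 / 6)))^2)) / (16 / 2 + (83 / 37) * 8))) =25830464544000 / 51078167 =505704.61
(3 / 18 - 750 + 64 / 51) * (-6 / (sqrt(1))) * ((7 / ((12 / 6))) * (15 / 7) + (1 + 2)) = 1603455 / 34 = 47160.44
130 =130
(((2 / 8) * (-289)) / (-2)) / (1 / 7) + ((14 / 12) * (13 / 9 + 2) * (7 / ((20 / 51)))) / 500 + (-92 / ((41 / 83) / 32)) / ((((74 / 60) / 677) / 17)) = -15186065617979009 / 273060000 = -55614391.04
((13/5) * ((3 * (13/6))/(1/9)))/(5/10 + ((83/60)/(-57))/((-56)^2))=1631290752/5362477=304.20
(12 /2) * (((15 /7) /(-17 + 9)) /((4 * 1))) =-45 /112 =-0.40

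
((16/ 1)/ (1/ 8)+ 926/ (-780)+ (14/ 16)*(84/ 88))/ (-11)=-4380881/ 377520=-11.60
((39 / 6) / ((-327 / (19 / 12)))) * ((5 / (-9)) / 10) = 247 / 141264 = 0.00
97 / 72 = 1.35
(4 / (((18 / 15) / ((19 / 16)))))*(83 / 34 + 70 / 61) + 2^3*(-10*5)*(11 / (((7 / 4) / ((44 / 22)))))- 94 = -593306071 / 116144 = -5108.37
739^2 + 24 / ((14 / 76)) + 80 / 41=156774679 / 287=546253.24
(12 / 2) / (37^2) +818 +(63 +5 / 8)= 9655605 / 10952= 881.63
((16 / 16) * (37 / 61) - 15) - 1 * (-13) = -85 / 61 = -1.39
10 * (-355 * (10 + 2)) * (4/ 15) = -11360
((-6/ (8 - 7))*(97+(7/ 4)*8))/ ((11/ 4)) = -2664/ 11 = -242.18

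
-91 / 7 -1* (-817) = 804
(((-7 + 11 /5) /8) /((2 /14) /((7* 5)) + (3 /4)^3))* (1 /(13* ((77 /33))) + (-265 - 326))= 72277632 /86827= 832.43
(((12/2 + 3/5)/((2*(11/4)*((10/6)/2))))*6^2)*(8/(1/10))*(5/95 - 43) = -16920576/95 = -178111.33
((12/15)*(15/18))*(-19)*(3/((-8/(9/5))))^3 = 124659/32000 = 3.90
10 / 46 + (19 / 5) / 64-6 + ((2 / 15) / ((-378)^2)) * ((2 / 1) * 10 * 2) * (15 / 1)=-1504528483 / 262906560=-5.72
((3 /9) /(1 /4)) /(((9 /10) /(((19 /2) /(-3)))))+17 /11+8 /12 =-2209 /891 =-2.48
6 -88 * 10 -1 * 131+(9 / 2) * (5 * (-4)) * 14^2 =-18645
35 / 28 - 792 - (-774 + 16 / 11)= -801 / 44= -18.20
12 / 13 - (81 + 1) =-1054 / 13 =-81.08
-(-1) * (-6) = -6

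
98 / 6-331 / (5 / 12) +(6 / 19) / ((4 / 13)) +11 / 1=-436643 / 570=-766.04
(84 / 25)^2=7056 / 625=11.29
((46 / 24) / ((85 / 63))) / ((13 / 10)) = 483 / 442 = 1.09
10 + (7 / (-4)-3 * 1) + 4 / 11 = 247 / 44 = 5.61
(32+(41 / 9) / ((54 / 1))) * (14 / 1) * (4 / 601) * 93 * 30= 135347240 / 16227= 8340.87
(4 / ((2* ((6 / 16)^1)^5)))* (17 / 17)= 65536 / 243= 269.70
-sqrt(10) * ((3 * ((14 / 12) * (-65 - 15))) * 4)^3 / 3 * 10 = 14049280000 * sqrt(10) / 3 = 14809241428.48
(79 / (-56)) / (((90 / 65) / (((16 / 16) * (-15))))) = 5135 / 336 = 15.28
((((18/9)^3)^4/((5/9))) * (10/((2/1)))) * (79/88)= 364032/11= 33093.82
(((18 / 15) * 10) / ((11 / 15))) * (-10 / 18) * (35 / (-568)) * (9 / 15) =525 / 1562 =0.34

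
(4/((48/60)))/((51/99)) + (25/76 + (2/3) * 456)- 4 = 400565/1292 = 310.03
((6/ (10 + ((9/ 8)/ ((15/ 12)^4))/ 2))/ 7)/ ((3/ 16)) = 10000/ 22379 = 0.45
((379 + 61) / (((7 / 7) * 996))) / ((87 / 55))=6050 / 21663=0.28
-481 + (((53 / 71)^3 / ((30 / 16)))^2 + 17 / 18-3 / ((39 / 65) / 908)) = -289378906846412513 / 57645127764450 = -5020.01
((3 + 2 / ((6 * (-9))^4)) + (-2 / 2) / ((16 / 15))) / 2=17537555 / 17006112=1.03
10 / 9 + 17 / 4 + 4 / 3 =6.69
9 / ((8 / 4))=9 / 2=4.50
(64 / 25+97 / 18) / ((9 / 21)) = 18.55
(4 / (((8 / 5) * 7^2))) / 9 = 5 / 882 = 0.01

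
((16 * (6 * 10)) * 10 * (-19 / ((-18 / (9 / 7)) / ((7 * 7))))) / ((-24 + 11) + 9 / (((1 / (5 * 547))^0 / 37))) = 1995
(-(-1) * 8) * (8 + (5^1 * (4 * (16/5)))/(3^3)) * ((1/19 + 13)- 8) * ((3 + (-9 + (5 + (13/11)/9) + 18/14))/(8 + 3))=2959360/186219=15.89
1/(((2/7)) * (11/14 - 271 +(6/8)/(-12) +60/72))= -0.01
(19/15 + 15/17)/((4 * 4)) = 137/1020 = 0.13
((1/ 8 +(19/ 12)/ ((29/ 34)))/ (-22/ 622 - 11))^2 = 183928619161/ 5705753923584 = 0.03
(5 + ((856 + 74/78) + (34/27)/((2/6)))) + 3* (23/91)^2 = 64536013/74529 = 865.92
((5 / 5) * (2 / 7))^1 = 2 / 7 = 0.29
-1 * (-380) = 380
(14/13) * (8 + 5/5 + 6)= 210/13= 16.15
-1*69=-69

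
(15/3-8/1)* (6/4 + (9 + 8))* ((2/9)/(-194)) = 37/582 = 0.06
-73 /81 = -0.90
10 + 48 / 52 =142 / 13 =10.92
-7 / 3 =-2.33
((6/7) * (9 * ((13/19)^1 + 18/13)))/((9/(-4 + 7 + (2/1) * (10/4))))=3504/247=14.19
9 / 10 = 0.90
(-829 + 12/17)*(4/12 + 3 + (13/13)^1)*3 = -10767.82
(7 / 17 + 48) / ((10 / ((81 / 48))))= 22221 / 2720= 8.17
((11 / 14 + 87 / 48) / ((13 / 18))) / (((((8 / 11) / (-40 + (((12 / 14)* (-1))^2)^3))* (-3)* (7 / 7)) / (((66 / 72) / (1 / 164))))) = 64677008451 / 6588344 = 9816.88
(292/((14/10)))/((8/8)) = 1460/7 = 208.57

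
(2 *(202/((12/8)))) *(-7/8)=-707/3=-235.67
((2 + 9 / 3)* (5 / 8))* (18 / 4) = 225 / 16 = 14.06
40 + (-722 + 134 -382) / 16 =-165 / 8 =-20.62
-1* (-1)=1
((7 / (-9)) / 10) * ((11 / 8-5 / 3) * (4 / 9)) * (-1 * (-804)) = 3283 / 405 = 8.11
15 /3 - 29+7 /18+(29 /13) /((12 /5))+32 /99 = -12789 /572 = -22.36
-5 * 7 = -35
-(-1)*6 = 6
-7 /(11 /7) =-49 /11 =-4.45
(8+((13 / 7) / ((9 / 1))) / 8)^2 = 16362025 / 254016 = 64.41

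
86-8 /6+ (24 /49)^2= 611582 /7203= 84.91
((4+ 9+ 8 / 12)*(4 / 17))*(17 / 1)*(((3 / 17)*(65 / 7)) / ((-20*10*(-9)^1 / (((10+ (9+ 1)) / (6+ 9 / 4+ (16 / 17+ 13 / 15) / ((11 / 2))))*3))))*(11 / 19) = 2579720 / 12801649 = 0.20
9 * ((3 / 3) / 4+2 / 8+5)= 99 / 2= 49.50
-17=-17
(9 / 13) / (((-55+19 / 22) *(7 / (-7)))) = 66 / 5161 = 0.01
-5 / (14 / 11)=-55 / 14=-3.93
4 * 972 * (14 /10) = 27216 /5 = 5443.20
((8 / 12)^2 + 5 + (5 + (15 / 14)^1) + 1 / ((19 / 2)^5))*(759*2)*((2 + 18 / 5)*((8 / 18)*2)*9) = 29087500521376 / 37141485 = 783153.95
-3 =-3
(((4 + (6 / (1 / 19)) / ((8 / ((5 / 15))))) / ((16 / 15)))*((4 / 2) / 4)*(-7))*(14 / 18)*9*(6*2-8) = -25725 / 32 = -803.91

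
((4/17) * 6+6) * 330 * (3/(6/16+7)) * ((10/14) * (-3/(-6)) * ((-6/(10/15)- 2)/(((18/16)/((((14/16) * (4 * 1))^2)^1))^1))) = -42688800/1003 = -42561.12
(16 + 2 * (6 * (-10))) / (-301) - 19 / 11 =-4575 / 3311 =-1.38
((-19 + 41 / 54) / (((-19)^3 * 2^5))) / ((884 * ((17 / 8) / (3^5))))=8865 / 824616416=0.00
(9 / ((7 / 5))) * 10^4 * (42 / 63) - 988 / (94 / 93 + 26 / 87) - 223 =258858524 / 6181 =41879.72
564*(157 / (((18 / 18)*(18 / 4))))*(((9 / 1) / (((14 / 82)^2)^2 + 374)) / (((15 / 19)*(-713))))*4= -12677584574752 / 3767623958475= -3.36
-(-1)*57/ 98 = 57/ 98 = 0.58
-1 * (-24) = 24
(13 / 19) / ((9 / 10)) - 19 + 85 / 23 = -57202 / 3933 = -14.54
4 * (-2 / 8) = -1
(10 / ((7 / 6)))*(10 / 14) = 300 / 49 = 6.12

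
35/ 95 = 7/ 19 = 0.37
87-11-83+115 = 108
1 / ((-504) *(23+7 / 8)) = -1 / 12033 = -0.00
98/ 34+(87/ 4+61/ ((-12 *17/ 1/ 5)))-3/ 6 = 2309/ 102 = 22.64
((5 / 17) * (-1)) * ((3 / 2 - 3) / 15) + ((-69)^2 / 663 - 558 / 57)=-21659 / 8398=-2.58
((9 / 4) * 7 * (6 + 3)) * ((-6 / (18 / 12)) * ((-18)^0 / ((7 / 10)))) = -810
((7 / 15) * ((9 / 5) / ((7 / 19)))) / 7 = 57 / 175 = 0.33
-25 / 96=-0.26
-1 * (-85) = 85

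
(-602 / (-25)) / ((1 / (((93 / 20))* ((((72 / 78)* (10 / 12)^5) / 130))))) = 46655 / 146016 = 0.32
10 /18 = 0.56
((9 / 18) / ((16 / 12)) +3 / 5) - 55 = -2161 / 40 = -54.02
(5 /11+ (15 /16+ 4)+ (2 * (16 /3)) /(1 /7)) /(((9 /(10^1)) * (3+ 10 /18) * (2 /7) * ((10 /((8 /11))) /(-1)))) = -295897 /46464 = -6.37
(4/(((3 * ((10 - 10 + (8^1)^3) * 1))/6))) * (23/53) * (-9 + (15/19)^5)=-123771717/2099731952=-0.06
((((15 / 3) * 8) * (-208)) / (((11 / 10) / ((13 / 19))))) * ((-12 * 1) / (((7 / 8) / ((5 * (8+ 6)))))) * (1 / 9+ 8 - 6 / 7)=158173184000 / 4389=36038547.28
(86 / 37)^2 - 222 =-216.60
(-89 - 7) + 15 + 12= -69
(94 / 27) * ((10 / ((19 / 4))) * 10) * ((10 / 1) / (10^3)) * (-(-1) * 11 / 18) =2068 / 4617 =0.45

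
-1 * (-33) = 33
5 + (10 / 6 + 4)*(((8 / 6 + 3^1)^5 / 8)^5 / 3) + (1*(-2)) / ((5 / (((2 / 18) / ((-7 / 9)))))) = 4198563958889983893662975678167 / 8745645243581890560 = 480074807741.73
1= 1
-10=-10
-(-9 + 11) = -2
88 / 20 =22 / 5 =4.40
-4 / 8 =-0.50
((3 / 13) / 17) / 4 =3 / 884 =0.00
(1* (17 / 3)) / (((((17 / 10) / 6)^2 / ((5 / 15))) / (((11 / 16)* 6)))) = 1650 / 17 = 97.06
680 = 680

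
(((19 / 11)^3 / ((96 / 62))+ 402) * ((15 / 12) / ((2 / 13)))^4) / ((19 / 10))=2311263670015625 / 2486009856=929708.17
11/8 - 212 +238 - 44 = -16.62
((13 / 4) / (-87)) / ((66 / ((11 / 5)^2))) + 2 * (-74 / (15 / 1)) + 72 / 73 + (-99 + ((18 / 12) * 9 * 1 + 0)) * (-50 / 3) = 5396255041 / 3810600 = 1416.12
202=202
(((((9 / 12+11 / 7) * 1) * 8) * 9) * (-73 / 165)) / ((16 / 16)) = -5694 / 77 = -73.95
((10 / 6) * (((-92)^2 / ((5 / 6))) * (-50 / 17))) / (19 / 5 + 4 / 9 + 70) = -670.60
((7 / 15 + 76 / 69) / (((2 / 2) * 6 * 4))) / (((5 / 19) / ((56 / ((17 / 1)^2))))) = 71953 / 1495575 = 0.05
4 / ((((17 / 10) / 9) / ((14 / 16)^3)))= 15435 / 1088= 14.19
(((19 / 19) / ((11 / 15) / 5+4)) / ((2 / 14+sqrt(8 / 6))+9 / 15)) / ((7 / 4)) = 0.07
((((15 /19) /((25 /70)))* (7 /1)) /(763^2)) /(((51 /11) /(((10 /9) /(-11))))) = -20 /34538067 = -0.00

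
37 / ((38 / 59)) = 2183 / 38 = 57.45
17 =17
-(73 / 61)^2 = -1.43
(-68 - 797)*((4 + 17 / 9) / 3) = -45845 / 27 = -1697.96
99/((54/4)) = 22/3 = 7.33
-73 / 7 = -10.43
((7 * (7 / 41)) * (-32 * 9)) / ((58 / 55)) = -388080 / 1189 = -326.39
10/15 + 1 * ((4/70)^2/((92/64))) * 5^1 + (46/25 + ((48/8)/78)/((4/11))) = 11997247/4395300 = 2.73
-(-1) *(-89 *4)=-356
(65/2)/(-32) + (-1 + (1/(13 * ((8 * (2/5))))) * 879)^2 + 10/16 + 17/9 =158362109/389376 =406.71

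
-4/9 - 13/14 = -173/126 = -1.37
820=820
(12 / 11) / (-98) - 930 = -501276 / 539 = -930.01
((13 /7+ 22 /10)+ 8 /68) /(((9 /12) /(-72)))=-238464 /595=-400.78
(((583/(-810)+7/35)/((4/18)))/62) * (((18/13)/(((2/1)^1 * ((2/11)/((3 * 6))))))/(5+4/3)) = -125037/306280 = -0.41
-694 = -694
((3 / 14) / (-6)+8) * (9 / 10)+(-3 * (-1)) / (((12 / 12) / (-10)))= -22.83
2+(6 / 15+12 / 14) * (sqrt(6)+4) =44 * sqrt(6) / 35+246 / 35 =10.11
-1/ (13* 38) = -1/ 494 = -0.00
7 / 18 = 0.39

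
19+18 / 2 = 28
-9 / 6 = -3 / 2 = -1.50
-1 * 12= -12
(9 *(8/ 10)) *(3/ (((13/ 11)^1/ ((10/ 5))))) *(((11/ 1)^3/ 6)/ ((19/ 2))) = 1054152/ 1235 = 853.56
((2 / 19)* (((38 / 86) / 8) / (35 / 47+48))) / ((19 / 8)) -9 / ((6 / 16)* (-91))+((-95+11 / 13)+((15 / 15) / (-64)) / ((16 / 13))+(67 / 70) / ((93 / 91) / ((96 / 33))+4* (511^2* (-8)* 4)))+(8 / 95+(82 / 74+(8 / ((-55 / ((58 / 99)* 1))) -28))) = -413126012990804730371576558197 / 3420040420056812547454018560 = -120.80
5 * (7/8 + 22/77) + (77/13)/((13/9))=9.90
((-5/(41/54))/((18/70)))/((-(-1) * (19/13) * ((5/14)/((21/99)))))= -89180/8569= -10.41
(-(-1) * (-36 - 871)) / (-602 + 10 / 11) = 1.51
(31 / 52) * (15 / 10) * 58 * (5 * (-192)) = -647280 / 13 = -49790.77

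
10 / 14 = 5 / 7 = 0.71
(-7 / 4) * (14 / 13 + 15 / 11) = -2443 / 572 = -4.27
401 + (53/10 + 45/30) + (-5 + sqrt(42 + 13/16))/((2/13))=13 * sqrt(685)/8 + 3753/10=417.83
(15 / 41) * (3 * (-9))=-405 / 41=-9.88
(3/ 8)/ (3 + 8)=3/ 88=0.03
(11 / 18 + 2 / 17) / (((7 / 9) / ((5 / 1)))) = 1115 / 238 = 4.68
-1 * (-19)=19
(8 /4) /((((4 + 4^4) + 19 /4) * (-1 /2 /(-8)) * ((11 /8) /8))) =8192 /11649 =0.70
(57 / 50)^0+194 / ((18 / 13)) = 1270 / 9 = 141.11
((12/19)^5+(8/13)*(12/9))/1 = 88939616/96567861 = 0.92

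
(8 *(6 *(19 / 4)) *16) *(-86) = -313728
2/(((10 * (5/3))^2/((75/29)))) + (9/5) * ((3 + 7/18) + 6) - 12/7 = 77162/5075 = 15.20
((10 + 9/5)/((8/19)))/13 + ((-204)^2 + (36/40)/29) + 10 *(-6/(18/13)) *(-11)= 1904371171/45240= 42094.85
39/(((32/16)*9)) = 13/6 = 2.17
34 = 34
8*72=576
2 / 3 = 0.67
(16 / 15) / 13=16 / 195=0.08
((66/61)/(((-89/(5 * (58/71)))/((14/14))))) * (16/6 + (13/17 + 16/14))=-146740/646051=-0.23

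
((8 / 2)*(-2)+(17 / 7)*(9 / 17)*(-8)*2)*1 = -200 / 7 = -28.57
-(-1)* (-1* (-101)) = 101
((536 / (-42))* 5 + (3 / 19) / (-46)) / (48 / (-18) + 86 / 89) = 104238847 / 2777572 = 37.53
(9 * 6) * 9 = 486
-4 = -4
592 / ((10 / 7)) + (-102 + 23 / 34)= 53223 / 170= 313.08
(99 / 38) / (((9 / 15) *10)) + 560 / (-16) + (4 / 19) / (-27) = -70945 / 2052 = -34.57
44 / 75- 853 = -852.41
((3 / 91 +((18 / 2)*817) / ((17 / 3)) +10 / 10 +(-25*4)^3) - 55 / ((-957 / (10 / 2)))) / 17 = -134414181196 / 2288013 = -58747.12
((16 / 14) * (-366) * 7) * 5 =-14640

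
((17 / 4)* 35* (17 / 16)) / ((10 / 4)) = 2023 / 32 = 63.22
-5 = -5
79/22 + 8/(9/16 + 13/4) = 7635/1342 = 5.69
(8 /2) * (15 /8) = 15 /2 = 7.50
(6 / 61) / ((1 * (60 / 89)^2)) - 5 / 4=-37829 / 36600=-1.03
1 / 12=0.08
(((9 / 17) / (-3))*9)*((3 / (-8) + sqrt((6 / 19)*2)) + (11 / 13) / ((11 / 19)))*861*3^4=-212779791 / 1768 - 3766014*sqrt(57) / 323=-208377.75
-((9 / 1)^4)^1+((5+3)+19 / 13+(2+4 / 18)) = -6549.32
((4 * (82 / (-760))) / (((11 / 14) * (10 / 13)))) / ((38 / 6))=-11193 / 99275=-0.11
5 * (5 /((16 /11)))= 275 /16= 17.19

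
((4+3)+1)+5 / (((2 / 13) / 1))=81 / 2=40.50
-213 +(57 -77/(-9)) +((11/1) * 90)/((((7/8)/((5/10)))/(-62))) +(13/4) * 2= -4437119/126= -35215.23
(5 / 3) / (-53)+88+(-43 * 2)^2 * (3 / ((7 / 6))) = 21265261 / 1113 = 19106.25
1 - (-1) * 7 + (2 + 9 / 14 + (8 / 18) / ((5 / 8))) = 7153 / 630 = 11.35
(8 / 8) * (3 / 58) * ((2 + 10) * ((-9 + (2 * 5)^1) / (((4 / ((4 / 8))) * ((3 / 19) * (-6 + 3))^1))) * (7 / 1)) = -1.15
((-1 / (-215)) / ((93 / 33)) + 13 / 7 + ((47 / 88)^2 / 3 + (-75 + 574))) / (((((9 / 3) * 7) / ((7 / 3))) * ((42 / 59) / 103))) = 3299679599696803 / 409710026880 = 8053.70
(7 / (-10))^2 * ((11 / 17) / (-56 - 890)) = -0.00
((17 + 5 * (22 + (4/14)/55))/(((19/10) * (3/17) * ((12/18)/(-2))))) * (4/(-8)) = 831385/1463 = 568.27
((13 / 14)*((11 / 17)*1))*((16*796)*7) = 910624 / 17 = 53566.12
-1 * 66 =-66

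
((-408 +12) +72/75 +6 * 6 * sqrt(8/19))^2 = 1859652144/11875 - 1422144 * sqrt(38)/475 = 138146.11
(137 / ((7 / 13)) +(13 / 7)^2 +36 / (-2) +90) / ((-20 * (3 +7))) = -4041 / 2450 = -1.65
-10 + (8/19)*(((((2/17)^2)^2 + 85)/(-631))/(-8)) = -10006233389/1001333269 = -9.99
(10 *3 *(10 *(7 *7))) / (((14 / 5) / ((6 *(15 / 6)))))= 78750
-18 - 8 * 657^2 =-3453210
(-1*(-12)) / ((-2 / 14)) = -84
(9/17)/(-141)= -3/799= -0.00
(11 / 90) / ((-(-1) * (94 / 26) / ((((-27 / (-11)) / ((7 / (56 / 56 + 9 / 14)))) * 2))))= 897 / 23030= 0.04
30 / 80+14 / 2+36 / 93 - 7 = 189 / 248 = 0.76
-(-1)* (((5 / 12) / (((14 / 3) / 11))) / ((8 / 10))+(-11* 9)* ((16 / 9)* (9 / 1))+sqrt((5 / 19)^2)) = -1582.51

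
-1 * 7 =-7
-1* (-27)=27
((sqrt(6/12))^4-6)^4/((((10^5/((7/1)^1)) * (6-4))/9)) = 17629983/51200000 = 0.34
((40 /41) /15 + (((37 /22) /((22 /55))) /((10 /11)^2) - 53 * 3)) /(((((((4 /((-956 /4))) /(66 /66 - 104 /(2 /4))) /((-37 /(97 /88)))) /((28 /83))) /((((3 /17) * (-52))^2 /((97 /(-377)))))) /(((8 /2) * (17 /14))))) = -34252559671.06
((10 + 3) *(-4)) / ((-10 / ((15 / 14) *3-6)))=-507 / 35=-14.49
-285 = -285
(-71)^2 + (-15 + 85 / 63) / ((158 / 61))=25062827 / 4977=5035.73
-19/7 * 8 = -21.71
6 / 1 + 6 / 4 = 15 / 2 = 7.50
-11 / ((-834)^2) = -11 / 695556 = -0.00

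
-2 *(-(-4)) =-8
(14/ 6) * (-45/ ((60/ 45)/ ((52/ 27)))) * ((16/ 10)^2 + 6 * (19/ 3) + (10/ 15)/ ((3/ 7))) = -862316/ 135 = -6387.53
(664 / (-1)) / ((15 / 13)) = -8632 / 15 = -575.47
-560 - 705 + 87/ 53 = -66958/ 53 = -1263.36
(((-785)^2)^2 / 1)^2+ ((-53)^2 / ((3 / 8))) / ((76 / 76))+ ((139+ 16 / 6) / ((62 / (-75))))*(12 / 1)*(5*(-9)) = 13410352771611302858131007 / 93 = 144197341630229062990656.00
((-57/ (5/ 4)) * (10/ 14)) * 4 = -912/ 7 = -130.29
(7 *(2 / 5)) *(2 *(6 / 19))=1.77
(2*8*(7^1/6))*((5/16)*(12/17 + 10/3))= 3605/153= 23.56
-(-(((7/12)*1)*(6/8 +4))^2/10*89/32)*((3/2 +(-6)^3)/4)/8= -14.31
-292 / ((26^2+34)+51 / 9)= -876 / 2147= -0.41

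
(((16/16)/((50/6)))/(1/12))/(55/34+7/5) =136/285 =0.48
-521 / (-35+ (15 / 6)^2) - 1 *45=-3091 / 115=-26.88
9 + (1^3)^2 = 10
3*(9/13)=27/13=2.08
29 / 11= 2.64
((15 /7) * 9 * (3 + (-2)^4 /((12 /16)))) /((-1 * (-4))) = 3285 /28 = 117.32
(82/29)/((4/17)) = 697/58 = 12.02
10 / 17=0.59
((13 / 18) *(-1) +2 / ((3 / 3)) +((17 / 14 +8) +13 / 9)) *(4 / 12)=752 / 189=3.98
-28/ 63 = -4/ 9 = -0.44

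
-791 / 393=-2.01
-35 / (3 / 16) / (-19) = 9.82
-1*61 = -61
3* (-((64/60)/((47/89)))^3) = -2887553024/116800875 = -24.72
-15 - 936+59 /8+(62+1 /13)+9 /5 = -457469 /520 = -879.75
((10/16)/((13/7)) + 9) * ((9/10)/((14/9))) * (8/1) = 43.21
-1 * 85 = -85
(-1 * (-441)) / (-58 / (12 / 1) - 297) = -2646 / 1811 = -1.46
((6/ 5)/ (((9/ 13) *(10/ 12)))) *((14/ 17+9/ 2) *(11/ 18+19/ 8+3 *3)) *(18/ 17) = 2030639/ 14450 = 140.53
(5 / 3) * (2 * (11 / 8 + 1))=95 / 12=7.92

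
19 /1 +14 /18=178 /9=19.78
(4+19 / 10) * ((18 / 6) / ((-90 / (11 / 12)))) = -0.18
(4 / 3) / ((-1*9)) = -4 / 27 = -0.15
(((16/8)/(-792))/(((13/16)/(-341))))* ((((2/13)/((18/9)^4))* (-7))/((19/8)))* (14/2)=-6076/28899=-0.21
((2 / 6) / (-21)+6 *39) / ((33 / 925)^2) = 12612768125 / 68607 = 183840.83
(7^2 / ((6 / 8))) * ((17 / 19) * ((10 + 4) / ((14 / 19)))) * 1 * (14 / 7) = 6664 / 3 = 2221.33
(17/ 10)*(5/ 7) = 17/ 14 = 1.21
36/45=4/5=0.80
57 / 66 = 19 / 22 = 0.86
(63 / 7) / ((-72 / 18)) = -9 / 4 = -2.25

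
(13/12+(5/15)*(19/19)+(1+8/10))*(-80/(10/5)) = -386/3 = -128.67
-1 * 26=-26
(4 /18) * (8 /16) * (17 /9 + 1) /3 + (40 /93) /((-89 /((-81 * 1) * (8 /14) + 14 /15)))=1530730 /4693059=0.33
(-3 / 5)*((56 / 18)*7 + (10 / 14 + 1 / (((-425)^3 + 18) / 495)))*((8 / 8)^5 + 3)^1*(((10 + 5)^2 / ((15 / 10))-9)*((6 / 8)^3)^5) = -36679473836025138243 / 360615687602831360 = -101.71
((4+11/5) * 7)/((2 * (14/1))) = 31/20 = 1.55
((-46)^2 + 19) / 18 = 2135 / 18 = 118.61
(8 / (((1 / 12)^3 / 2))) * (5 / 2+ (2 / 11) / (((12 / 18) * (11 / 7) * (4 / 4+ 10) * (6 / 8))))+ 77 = 92875351 / 1331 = 69778.63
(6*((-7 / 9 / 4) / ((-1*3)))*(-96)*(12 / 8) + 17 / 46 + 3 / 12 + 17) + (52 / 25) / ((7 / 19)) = -527029 / 16100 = -32.73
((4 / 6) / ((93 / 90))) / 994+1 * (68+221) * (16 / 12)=17810522 / 46221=385.33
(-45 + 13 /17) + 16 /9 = -6496 /153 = -42.46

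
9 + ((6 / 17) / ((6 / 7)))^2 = 2650 / 289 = 9.17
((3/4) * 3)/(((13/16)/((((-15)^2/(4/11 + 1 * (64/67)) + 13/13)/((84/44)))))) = 203863/819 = 248.92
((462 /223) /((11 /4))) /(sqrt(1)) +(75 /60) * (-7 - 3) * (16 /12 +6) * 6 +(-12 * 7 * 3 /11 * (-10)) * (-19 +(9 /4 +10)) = -5140532 /2453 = -2095.61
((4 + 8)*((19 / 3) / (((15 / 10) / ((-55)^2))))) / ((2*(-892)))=-57475 / 669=-85.91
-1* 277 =-277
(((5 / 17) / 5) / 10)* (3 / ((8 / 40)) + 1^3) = 8 / 85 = 0.09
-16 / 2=-8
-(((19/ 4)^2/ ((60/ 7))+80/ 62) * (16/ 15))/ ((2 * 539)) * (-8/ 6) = 116737/ 22557150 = 0.01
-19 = -19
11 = 11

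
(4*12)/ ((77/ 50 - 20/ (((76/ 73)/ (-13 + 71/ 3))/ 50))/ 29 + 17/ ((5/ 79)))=-3967200/ 6995821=-0.57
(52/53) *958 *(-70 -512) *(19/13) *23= -974607888/53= -18388828.08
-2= -2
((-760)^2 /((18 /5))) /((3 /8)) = 11552000 /27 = 427851.85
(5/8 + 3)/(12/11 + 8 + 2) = 319/976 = 0.33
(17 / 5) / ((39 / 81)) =459 / 65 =7.06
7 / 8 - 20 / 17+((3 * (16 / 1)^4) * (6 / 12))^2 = 1314259992535 / 136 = 9663676415.70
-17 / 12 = -1.42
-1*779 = -779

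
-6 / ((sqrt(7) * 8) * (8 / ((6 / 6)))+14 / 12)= 36 / 147449 -13824 * sqrt(7) / 1032143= -0.04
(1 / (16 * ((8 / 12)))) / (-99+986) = 3 / 28384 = 0.00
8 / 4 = 2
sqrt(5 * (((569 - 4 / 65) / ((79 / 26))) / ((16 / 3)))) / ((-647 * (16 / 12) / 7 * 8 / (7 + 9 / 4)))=-2331 * sqrt(1947666) / 26169856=-0.12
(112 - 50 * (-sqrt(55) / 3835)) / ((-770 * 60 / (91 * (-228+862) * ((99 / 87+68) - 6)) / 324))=-22817746224 / 7975 - 31343058 * sqrt(55) / 94105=-2863629.48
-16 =-16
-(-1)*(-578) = -578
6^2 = 36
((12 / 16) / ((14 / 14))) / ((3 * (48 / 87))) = 0.45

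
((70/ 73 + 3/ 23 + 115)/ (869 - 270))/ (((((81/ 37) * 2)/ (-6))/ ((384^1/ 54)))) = -461556352/ 244390203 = -1.89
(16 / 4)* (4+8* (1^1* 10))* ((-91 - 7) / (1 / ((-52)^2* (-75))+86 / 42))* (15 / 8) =-3246152000 / 107659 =-30152.17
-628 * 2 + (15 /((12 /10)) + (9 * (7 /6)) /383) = -476250 /383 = -1243.47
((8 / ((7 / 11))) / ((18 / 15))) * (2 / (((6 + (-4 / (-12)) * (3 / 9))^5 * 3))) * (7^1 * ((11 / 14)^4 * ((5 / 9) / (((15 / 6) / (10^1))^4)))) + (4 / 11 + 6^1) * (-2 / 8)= -8451511 / 6602750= -1.28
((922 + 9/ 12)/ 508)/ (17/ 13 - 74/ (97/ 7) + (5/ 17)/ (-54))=-2136347109/ 4749124360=-0.45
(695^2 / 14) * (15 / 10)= 1449075 / 28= 51752.68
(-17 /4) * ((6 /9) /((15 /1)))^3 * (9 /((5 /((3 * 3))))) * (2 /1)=-68 /5625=-0.01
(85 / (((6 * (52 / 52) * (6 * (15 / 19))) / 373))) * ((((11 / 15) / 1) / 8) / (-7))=-1325269 / 90720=-14.61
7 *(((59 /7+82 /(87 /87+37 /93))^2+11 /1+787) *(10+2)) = 13164511512 /29575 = 445122.96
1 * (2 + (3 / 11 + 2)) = 47 / 11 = 4.27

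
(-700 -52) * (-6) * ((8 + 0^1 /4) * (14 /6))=84224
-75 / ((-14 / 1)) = 5.36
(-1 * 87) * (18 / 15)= -522 / 5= -104.40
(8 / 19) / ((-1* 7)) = -8 / 133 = -0.06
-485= -485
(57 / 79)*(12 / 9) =76 / 79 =0.96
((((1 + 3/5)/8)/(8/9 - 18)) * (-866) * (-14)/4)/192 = -1299/7040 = -0.18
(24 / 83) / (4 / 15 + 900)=45 / 140104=0.00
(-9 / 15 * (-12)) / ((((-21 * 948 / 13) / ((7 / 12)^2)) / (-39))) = 0.06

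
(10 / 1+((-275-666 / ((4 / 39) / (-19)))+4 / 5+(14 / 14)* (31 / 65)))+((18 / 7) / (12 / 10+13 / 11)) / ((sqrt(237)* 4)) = 165* sqrt(237) / 144886+16004661 / 130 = 123112.79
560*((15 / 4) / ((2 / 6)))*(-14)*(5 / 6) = -73500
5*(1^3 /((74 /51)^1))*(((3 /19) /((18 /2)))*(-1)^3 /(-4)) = 85 /5624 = 0.02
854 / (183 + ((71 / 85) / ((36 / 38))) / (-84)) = 109756080 / 23517811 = 4.67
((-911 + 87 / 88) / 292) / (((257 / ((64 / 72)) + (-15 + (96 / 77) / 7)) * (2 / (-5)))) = 53753 / 1892472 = 0.03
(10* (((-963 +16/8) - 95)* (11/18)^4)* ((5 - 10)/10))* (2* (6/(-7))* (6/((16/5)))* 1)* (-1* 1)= 4026275/1701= 2367.00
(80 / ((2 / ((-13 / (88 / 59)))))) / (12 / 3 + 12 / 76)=-72865 / 869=-83.85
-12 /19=-0.63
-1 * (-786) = 786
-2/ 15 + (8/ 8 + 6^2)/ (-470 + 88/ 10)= -7387/ 34590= -0.21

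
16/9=1.78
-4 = -4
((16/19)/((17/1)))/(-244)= -4/19703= -0.00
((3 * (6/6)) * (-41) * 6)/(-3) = 246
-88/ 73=-1.21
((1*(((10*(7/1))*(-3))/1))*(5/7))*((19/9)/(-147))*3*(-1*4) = -3800/147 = -25.85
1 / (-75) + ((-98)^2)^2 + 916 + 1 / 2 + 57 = 13835668423 / 150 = 92237789.49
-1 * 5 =-5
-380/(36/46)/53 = -4370/477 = -9.16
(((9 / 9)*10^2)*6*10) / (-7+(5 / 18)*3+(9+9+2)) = 36000 / 83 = 433.73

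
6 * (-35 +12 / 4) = -192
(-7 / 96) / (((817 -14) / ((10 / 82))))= -0.00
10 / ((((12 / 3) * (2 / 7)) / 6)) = 105 / 2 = 52.50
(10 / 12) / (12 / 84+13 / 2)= 35 / 279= 0.13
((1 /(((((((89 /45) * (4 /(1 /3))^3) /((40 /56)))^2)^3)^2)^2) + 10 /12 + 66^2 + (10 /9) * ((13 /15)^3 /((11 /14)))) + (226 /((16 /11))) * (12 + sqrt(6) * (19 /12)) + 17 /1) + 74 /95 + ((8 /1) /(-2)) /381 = 6842.62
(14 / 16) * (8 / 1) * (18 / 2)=63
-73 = -73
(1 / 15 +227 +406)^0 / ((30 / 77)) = 77 / 30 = 2.57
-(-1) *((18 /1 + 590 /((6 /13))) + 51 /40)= 155713 /120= 1297.61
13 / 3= 4.33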